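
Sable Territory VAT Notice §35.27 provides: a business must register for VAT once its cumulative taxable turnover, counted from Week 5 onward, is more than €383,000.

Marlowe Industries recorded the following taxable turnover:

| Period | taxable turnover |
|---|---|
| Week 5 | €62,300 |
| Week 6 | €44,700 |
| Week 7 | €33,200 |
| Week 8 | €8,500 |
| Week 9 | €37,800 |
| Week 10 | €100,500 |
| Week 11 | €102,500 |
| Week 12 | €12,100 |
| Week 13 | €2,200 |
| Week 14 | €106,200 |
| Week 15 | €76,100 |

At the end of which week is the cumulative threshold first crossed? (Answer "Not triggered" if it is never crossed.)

Week 11

Through Week 5: €62,300
Through Week 6: €107,000
Through Week 7: €140,200
Through Week 8: €148,700
Through Week 9: €186,500
Through Week 10: €287,000
Through Week 11: €389,500 ← exceeds threshold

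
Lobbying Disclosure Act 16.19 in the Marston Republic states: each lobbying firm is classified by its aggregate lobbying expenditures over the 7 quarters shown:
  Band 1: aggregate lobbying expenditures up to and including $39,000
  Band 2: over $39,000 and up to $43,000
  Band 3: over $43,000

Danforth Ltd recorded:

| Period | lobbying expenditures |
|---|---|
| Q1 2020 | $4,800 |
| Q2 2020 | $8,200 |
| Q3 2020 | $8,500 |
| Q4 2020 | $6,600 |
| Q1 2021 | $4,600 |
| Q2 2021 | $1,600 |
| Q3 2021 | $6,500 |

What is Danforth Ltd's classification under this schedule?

Band 2

Aggregate lobbying expenditures: $4,800 + $8,200 + $8,500 + $6,600 + $4,600 + $1,600 + $6,500 = $40,800.
$39,000 < $40,800 ≤ $43,000, so Band 2 applies.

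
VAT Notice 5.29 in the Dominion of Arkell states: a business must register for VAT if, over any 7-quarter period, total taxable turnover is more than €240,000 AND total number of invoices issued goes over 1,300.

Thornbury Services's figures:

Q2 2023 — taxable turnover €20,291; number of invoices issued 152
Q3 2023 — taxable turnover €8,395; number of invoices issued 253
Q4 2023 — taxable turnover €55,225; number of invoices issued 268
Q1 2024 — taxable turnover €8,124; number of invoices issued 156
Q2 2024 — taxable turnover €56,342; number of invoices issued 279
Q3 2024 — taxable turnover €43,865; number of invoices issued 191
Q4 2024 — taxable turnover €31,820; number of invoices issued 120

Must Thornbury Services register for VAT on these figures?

No

Total taxable turnover: €20,291 + €8,395 + €55,225 + €8,124 + €56,342 + €43,865 + €31,820 = €224,062 (≤ €240,000).
Total number of invoices issued: 152 + 253 + 268 + 156 + 279 + 191 + 120 = 1,419 (> 1,300).
The test is 'and': the rule requires both, and at least one is not exceeded.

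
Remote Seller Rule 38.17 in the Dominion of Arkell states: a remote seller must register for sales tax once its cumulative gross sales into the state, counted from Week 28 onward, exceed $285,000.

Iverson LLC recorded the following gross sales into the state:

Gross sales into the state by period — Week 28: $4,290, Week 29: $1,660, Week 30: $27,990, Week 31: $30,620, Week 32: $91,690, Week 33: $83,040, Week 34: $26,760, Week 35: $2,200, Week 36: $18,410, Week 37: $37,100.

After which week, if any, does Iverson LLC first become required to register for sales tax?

Through Week 28: $4,290
Through Week 29: $5,950
Through Week 30: $33,940
Through Week 31: $64,560
Through Week 32: $156,250
Through Week 33: $239,290
Through Week 34: $266,050
Through Week 35: $268,250
Through Week 36: $286,660 ← exceeds threshold

Week 36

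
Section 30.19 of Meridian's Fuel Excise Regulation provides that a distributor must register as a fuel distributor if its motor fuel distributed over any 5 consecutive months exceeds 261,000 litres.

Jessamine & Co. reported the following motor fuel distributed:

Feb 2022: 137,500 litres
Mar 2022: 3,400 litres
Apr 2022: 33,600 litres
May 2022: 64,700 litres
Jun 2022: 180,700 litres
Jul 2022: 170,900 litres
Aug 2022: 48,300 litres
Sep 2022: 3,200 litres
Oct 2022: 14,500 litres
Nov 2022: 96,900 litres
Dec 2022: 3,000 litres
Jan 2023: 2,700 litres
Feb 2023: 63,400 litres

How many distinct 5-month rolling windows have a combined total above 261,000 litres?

Feb 2022–Jun 2022: 137,500 litres + 3,400 litres + 33,600 litres + 64,700 litres + 180,700 litres = 419,900 litres (over)
Mar 2022–Jul 2022: 3,400 litres + 33,600 litres + 64,700 litres + 180,700 litres + 170,900 litres = 453,300 litres (over)
Apr 2022–Aug 2022: 33,600 litres + 64,700 litres + 180,700 litres + 170,900 litres + 48,300 litres = 498,200 litres (over)
May 2022–Sep 2022: 64,700 litres + 180,700 litres + 170,900 litres + 48,300 litres + 3,200 litres = 467,800 litres (over)
Jun 2022–Oct 2022: 180,700 litres + 170,900 litres + 48,300 litres + 3,200 litres + 14,500 litres = 417,600 litres (over)
Jul 2022–Nov 2022: 170,900 litres + 48,300 litres + 3,200 litres + 14,500 litres + 96,900 litres = 333,800 litres (over)
Aug 2022–Dec 2022: 48,300 litres + 3,200 litres + 14,500 litres + 96,900 litres + 3,000 litres = 165,900 litres (under)
Sep 2022–Jan 2023: 3,200 litres + 14,500 litres + 96,900 litres + 3,000 litres + 2,700 litres = 120,300 litres (under)
Oct 2022–Feb 2023: 14,500 litres + 96,900 litres + 3,000 litres + 2,700 litres + 63,400 litres = 180,500 litres (under)
6 windows exceed the threshold.

6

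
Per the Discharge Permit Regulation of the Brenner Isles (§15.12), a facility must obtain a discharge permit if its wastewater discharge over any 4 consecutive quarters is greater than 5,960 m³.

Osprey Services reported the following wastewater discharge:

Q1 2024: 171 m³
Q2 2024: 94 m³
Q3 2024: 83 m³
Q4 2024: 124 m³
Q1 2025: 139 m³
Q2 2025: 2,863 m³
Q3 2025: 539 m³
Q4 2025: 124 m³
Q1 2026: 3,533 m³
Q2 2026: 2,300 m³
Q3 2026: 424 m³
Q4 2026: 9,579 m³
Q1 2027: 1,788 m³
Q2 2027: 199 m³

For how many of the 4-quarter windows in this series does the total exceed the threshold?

6

Q1 2024–Q4 2024: 171 m³ + 94 m³ + 83 m³ + 124 m³ = 472 m³ (under)
Q2 2024–Q1 2025: 94 m³ + 83 m³ + 124 m³ + 139 m³ = 440 m³ (under)
Q3 2024–Q2 2025: 83 m³ + 124 m³ + 139 m³ + 2,863 m³ = 3,209 m³ (under)
Q4 2024–Q3 2025: 124 m³ + 139 m³ + 2,863 m³ + 539 m³ = 3,665 m³ (under)
Q1 2025–Q4 2025: 139 m³ + 2,863 m³ + 539 m³ + 124 m³ = 3,665 m³ (under)
Q2 2025–Q1 2026: 2,863 m³ + 539 m³ + 124 m³ + 3,533 m³ = 7,059 m³ (over)
Q3 2025–Q2 2026: 539 m³ + 124 m³ + 3,533 m³ + 2,300 m³ = 6,496 m³ (over)
Q4 2025–Q3 2026: 124 m³ + 3,533 m³ + 2,300 m³ + 424 m³ = 6,381 m³ (over)
Q1 2026–Q4 2026: 3,533 m³ + 2,300 m³ + 424 m³ + 9,579 m³ = 15,836 m³ (over)
Q2 2026–Q1 2027: 2,300 m³ + 424 m³ + 9,579 m³ + 1,788 m³ = 14,091 m³ (over)
Q3 2026–Q2 2027: 424 m³ + 9,579 m³ + 1,788 m³ + 199 m³ = 11,990 m³ (over)
6 windows exceed the threshold.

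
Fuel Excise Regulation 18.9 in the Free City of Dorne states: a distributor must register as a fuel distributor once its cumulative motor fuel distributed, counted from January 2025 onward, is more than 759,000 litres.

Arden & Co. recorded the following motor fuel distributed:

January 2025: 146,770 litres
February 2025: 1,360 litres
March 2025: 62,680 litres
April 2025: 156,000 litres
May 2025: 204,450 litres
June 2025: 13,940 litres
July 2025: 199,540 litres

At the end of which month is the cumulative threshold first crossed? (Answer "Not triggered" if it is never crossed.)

Through January 2025: 146,770 litres
Through February 2025: 148,130 litres
Through March 2025: 210,810 litres
Through April 2025: 366,810 litres
Through May 2025: 571,260 litres
Through June 2025: 585,200 litres
Through July 2025: 784,740 litres ← exceeds threshold

July 2025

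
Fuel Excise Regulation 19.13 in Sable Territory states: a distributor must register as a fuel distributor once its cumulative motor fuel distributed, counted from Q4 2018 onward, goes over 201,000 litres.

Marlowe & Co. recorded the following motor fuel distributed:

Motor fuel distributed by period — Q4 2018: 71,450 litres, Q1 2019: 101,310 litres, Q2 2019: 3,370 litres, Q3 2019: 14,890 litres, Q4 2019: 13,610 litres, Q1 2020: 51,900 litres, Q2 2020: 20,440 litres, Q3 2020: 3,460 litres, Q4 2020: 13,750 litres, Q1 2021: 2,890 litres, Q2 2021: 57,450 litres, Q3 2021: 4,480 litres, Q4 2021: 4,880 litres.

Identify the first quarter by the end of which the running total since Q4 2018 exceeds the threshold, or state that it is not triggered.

Through Q4 2018: 71,450 litres
Through Q1 2019: 172,760 litres
Through Q2 2019: 176,130 litres
Through Q3 2019: 191,020 litres
Through Q4 2019: 204,630 litres ← exceeds threshold

Q4 2019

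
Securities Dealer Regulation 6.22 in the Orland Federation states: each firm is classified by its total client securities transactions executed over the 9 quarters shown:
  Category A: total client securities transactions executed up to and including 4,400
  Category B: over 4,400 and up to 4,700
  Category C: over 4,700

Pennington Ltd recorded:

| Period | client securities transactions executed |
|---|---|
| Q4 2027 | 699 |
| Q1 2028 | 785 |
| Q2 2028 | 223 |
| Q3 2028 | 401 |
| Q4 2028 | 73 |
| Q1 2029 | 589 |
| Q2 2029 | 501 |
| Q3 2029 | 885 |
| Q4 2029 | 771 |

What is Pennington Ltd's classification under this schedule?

Category C

Total client securities transactions executed: 699 + 785 + 223 + 401 + 73 + 589 + 501 + 885 + 771 = 4,927.
4,927 > 4,700, so Category C applies.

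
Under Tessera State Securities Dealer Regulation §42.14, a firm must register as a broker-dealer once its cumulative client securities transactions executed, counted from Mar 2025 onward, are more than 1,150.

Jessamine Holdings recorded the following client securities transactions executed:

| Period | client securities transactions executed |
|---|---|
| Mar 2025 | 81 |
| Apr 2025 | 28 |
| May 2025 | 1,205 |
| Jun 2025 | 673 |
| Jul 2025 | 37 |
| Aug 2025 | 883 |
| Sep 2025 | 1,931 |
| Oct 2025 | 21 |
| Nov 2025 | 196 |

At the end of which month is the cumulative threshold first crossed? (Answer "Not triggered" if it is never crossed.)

May 2025

Through Mar 2025: 81
Through Apr 2025: 109
Through May 2025: 1,314 ← exceeds threshold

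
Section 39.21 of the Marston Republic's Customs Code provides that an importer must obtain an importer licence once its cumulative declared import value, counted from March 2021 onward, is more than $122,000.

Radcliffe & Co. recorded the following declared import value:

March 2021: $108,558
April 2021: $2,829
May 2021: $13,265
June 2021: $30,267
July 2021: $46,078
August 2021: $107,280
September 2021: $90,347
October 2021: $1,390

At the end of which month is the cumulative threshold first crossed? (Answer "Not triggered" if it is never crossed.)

Through March 2021: $108,558
Through April 2021: $111,387
Through May 2021: $124,652 ← exceeds threshold

May 2021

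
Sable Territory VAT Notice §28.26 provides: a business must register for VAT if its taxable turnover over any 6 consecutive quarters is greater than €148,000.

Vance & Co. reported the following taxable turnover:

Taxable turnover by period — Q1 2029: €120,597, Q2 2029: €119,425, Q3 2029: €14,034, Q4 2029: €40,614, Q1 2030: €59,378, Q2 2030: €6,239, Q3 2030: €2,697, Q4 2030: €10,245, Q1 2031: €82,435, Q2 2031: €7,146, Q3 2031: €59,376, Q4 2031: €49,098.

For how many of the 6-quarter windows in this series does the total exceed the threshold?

6

Q1 2029–Q2 2030: €120,597 + €119,425 + €14,034 + €40,614 + €59,378 + €6,239 = €360,287 (over)
Q2 2029–Q3 2030: €119,425 + €14,034 + €40,614 + €59,378 + €6,239 + €2,697 = €242,387 (over)
Q3 2029–Q4 2030: €14,034 + €40,614 + €59,378 + €6,239 + €2,697 + €10,245 = €133,207 (under)
Q4 2029–Q1 2031: €40,614 + €59,378 + €6,239 + €2,697 + €10,245 + €82,435 = €201,608 (over)
Q1 2030–Q2 2031: €59,378 + €6,239 + €2,697 + €10,245 + €82,435 + €7,146 = €168,140 (over)
Q2 2030–Q3 2031: €6,239 + €2,697 + €10,245 + €82,435 + €7,146 + €59,376 = €168,138 (over)
Q3 2030–Q4 2031: €2,697 + €10,245 + €82,435 + €7,146 + €59,376 + €49,098 = €210,997 (over)
6 windows exceed the threshold.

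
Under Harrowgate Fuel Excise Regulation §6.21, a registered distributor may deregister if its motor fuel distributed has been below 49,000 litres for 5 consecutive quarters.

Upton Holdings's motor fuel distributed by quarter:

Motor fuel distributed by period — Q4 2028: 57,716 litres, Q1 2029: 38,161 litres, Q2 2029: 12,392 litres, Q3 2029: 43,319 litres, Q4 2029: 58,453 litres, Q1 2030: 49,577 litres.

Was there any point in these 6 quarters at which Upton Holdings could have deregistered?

No

Quarters below 49,000 litres: Q1 2029, Q2 2029, Q3 2029.
Longest run of consecutive quarters below the threshold: 3.
3 < 5, so Upton Holdings never became eligible.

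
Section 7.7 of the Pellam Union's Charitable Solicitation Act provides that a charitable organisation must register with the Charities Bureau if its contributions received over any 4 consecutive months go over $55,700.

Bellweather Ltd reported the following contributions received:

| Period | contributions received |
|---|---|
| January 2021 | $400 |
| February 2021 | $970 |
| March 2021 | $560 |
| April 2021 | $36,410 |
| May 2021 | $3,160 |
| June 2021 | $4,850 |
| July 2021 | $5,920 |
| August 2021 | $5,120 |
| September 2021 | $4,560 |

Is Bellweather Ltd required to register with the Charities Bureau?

January 2021–April 2021: $400 + $970 + $560 + $36,410 = $38,340 (under)
February 2021–May 2021: $970 + $560 + $36,410 + $3,160 = $41,100 (under)
March 2021–June 2021: $560 + $36,410 + $3,160 + $4,850 = $44,980 (under)
April 2021–July 2021: $36,410 + $3,160 + $4,850 + $5,920 = $50,340 (under)
May 2021–August 2021: $3,160 + $4,850 + $5,920 + $5,120 = $19,050 (under)
June 2021–September 2021: $4,850 + $5,920 + $5,120 + $4,560 = $20,450 (under)
No window exceeds $55,700.

No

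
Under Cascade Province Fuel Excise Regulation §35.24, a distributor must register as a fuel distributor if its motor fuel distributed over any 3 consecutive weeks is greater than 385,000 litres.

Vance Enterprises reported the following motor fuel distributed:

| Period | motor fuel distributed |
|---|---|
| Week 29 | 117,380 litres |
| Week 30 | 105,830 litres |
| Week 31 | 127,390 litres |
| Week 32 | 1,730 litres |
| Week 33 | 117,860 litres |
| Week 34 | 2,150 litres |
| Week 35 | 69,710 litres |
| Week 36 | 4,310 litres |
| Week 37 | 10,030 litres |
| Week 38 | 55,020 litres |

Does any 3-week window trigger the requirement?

No

Week 29–Week 31: 117,380 litres + 105,830 litres + 127,390 litres = 350,600 litres (under)
Week 30–Week 32: 105,830 litres + 127,390 litres + 1,730 litres = 234,950 litres (under)
Week 31–Week 33: 127,390 litres + 1,730 litres + 117,860 litres = 246,980 litres (under)
Week 32–Week 34: 1,730 litres + 117,860 litres + 2,150 litres = 121,740 litres (under)
Week 33–Week 35: 117,860 litres + 2,150 litres + 69,710 litres = 189,720 litres (under)
Week 34–Week 36: 2,150 litres + 69,710 litres + 4,310 litres = 76,170 litres (under)
Week 35–Week 37: 69,710 litres + 4,310 litres + 10,030 litres = 84,050 litres (under)
Week 36–Week 38: 4,310 litres + 10,030 litres + 55,020 litres = 69,360 litres (under)
No window exceeds 385,000 litres.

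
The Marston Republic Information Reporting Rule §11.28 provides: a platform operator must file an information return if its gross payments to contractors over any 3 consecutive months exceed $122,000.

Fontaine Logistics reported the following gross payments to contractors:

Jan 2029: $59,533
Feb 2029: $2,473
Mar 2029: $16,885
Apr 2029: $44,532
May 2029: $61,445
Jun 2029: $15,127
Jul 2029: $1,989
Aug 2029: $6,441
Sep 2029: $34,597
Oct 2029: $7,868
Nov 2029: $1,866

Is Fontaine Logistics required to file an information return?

Yes

Jan 2029–Mar 2029: $59,533 + $2,473 + $16,885 = $78,891 (under)
Feb 2029–Apr 2029: $2,473 + $16,885 + $44,532 = $63,890 (under)
Mar 2029–May 2029: $16,885 + $44,532 + $61,445 = $122,862 (over)
Apr 2029–Jun 2029: $44,532 + $61,445 + $15,127 = $121,104 (under)
May 2029–Jul 2029: $61,445 + $15,127 + $1,989 = $78,561 (under)
Jun 2029–Aug 2029: $15,127 + $1,989 + $6,441 = $23,557 (under)
Jul 2029–Sep 2029: $1,989 + $6,441 + $34,597 = $43,027 (under)
Aug 2029–Oct 2029: $6,441 + $34,597 + $7,868 = $48,906 (under)
Sep 2029–Nov 2029: $34,597 + $7,868 + $1,866 = $44,331 (under)
At least one window exceeds $122,000.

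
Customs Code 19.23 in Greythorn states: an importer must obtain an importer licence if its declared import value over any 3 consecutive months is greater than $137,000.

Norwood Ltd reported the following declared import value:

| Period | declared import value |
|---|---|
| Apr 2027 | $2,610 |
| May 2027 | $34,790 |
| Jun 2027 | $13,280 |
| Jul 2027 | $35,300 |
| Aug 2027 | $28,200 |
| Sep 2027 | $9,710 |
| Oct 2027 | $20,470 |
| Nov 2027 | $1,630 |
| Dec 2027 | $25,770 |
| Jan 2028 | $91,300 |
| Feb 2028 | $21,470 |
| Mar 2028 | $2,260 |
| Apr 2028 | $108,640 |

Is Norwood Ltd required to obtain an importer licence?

Apr 2027–Jun 2027: $2,610 + $34,790 + $13,280 = $50,680 (under)
May 2027–Jul 2027: $34,790 + $13,280 + $35,300 = $83,370 (under)
Jun 2027–Aug 2027: $13,280 + $35,300 + $28,200 = $76,780 (under)
Jul 2027–Sep 2027: $35,300 + $28,200 + $9,710 = $73,210 (under)
Aug 2027–Oct 2027: $28,200 + $9,710 + $20,470 = $58,380 (under)
Sep 2027–Nov 2027: $9,710 + $20,470 + $1,630 = $31,810 (under)
Oct 2027–Dec 2027: $20,470 + $1,630 + $25,770 = $47,870 (under)
Nov 2027–Jan 2028: $1,630 + $25,770 + $91,300 = $118,700 (under)
Dec 2027–Feb 2028: $25,770 + $91,300 + $21,470 = $138,540 (over)
Jan 2028–Mar 2028: $91,300 + $21,470 + $2,260 = $115,030 (under)
Feb 2028–Apr 2028: $21,470 + $2,260 + $108,640 = $132,370 (under)
At least one window exceeds $137,000.

Yes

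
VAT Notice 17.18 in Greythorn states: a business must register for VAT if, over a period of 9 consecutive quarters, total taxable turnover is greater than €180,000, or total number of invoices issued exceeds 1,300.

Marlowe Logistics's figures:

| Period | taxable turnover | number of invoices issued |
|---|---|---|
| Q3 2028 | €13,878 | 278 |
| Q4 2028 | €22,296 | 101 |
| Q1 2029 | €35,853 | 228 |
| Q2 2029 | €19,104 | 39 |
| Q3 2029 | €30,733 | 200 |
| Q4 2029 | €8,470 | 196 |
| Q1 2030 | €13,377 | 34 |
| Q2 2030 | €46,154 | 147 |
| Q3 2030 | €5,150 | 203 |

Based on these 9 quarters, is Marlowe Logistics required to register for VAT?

Yes

Total taxable turnover: €13,878 + €22,296 + €35,853 + €19,104 + €30,733 + €8,470 + €13,377 + €46,154 + €5,150 = €195,015 (> €180,000).
Total number of invoices issued: 278 + 101 + 228 + 39 + 200 + 196 + 34 + 147 + 203 = 1,426 (> 1,300).
The test is 'or': at least one threshold is exceeded.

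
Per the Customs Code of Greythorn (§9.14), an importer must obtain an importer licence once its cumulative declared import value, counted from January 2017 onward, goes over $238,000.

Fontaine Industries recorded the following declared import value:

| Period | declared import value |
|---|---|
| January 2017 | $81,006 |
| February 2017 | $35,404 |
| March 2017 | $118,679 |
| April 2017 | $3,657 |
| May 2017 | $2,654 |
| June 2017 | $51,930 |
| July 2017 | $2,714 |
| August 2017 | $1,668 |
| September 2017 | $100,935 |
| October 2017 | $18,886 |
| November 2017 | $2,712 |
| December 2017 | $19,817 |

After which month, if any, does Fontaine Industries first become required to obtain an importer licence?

Through January 2017: $81,006
Through February 2017: $116,410
Through March 2017: $235,089
Through April 2017: $238,746 ← exceeds threshold

April 2017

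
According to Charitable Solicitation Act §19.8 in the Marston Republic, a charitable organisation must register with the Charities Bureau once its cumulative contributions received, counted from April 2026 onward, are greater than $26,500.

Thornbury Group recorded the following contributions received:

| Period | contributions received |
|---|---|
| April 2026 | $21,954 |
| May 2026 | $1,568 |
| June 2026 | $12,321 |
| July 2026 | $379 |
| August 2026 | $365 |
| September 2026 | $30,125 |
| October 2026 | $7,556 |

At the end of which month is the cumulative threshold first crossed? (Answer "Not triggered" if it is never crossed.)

June 2026

Through April 2026: $21,954
Through May 2026: $23,522
Through June 2026: $35,843 ← exceeds threshold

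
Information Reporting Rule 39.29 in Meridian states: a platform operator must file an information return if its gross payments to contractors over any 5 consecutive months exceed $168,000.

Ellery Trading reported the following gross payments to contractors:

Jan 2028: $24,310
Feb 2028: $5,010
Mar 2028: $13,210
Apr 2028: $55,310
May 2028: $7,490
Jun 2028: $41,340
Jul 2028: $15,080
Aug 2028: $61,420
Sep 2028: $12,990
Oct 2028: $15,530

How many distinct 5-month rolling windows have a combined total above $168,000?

Jan 2028–May 2028: $24,310 + $5,010 + $13,210 + $55,310 + $7,490 = $105,330 (under)
Feb 2028–Jun 2028: $5,010 + $13,210 + $55,310 + $7,490 + $41,340 = $122,360 (under)
Mar 2028–Jul 2028: $13,210 + $55,310 + $7,490 + $41,340 + $15,080 = $132,430 (under)
Apr 2028–Aug 2028: $55,310 + $7,490 + $41,340 + $15,080 + $61,420 = $180,640 (over)
May 2028–Sep 2028: $7,490 + $41,340 + $15,080 + $61,420 + $12,990 = $138,320 (under)
Jun 2028–Oct 2028: $41,340 + $15,080 + $61,420 + $12,990 + $15,530 = $146,360 (under)
1 window exceeds the threshold.

1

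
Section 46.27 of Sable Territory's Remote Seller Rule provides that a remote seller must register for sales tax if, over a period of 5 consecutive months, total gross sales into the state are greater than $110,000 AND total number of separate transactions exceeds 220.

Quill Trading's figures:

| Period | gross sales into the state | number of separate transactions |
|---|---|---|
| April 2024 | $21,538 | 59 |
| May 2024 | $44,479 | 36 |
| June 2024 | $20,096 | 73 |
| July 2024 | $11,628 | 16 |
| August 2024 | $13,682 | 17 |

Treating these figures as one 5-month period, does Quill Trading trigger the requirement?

No

Total gross sales into the state: $21,538 + $44,479 + $20,096 + $11,628 + $13,682 = $111,423 (> $110,000).
Total number of separate transactions: 59 + 36 + 73 + 16 + 17 = 201 (≤ 220).
The test is 'and': the rule requires both, and at least one is not exceeded.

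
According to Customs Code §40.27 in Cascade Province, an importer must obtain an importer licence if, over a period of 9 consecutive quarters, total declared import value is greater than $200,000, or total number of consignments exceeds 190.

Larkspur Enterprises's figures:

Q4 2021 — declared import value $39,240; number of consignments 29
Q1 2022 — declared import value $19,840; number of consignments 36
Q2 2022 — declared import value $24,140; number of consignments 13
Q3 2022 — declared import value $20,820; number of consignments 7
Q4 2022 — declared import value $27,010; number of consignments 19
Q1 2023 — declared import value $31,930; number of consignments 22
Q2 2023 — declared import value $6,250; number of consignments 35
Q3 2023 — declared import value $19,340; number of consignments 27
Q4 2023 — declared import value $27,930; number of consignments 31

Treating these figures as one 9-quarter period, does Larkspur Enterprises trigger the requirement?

Total declared import value: $39,240 + $19,840 + $24,140 + $20,820 + $27,010 + $31,930 + $6,250 + $19,340 + $27,930 = $216,500 (> $200,000).
Total number of consignments: 29 + 36 + 13 + 7 + 19 + 22 + 35 + 27 + 31 = 219 (> 190).
The test is 'or': at least one threshold is exceeded.

Yes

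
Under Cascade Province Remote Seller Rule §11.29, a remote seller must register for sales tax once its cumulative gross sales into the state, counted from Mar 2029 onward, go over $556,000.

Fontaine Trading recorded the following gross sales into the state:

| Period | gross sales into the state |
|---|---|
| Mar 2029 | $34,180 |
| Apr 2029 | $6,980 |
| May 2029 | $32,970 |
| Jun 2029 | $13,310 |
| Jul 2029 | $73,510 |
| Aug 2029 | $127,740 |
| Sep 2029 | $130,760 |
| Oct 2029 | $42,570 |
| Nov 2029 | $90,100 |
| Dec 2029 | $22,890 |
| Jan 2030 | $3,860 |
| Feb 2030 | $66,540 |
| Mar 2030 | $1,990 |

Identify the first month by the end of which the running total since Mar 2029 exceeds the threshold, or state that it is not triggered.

Through Mar 2029: $34,180
Through Apr 2029: $41,160
Through May 2029: $74,130
Through Jun 2029: $87,440
Through Jul 2029: $160,950
Through Aug 2029: $288,690
Through Sep 2029: $419,450
Through Oct 2029: $462,020
Through Nov 2029: $552,120
Through Dec 2029: $575,010 ← exceeds threshold

Dec 2029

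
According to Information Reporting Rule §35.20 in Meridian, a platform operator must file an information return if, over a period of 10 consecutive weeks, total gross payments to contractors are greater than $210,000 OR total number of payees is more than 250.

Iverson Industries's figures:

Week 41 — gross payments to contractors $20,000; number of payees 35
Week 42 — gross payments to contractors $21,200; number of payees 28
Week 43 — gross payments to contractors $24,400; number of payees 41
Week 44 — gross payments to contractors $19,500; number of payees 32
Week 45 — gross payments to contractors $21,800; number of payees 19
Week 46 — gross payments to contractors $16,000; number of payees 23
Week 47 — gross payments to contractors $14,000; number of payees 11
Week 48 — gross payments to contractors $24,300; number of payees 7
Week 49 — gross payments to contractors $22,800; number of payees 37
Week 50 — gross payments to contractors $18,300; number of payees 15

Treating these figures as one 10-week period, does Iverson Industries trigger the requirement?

No

Total gross payments to contractors: $20,000 + $21,200 + $24,400 + $19,500 + $21,800 + $16,000 + $14,000 + $24,300 + $22,800 + $18,300 = $202,300 (≤ $210,000).
Total number of payees: 35 + 28 + 41 + 32 + 19 + 23 + 11 + 7 + 37 + 15 = 248 (≤ 250).
The test is 'or': neither threshold is exceeded.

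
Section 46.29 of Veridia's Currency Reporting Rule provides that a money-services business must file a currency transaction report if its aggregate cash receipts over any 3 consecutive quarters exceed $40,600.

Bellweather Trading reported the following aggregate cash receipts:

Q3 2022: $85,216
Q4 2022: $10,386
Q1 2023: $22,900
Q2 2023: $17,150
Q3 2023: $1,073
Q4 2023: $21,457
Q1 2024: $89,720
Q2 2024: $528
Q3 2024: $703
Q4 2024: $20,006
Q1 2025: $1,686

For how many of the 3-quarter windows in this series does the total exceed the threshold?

6

Q3 2022–Q1 2023: $85,216 + $10,386 + $22,900 = $118,502 (over)
Q4 2022–Q2 2023: $10,386 + $22,900 + $17,150 = $50,436 (over)
Q1 2023–Q3 2023: $22,900 + $17,150 + $1,073 = $41,123 (over)
Q2 2023–Q4 2023: $17,150 + $1,073 + $21,457 = $39,680 (under)
Q3 2023–Q1 2024: $1,073 + $21,457 + $89,720 = $112,250 (over)
Q4 2023–Q2 2024: $21,457 + $89,720 + $528 = $111,705 (over)
Q1 2024–Q3 2024: $89,720 + $528 + $703 = $90,951 (over)
Q2 2024–Q4 2024: $528 + $703 + $20,006 = $21,237 (under)
Q3 2024–Q1 2025: $703 + $20,006 + $1,686 = $22,395 (under)
6 windows exceed the threshold.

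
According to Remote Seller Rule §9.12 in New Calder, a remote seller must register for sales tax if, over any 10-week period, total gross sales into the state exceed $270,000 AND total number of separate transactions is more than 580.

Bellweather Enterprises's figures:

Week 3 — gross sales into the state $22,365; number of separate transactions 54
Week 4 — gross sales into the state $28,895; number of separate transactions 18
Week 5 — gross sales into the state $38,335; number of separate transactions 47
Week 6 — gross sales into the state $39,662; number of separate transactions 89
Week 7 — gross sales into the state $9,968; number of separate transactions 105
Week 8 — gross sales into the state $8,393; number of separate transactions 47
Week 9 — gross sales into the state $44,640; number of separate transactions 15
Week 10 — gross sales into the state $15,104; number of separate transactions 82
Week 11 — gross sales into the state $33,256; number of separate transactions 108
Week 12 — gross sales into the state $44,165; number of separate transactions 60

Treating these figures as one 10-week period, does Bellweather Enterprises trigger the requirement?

Total gross sales into the state: $22,365 + $28,895 + $38,335 + $39,662 + $9,968 + $8,393 + $44,640 + $15,104 + $33,256 + $44,165 = $284,783 (> $270,000).
Total number of separate transactions: 54 + 18 + 47 + 89 + 105 + 47 + 15 + 82 + 108 + 60 = 625 (> 580).
The test is 'and': both thresholds are exceeded.

Yes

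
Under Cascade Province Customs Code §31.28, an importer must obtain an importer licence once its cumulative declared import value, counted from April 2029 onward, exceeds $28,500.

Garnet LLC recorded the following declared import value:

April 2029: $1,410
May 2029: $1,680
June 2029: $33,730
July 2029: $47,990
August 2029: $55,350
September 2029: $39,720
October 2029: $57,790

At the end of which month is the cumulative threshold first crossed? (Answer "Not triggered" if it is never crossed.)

June 2029

Through April 2029: $1,410
Through May 2029: $3,090
Through June 2029: $36,820 ← exceeds threshold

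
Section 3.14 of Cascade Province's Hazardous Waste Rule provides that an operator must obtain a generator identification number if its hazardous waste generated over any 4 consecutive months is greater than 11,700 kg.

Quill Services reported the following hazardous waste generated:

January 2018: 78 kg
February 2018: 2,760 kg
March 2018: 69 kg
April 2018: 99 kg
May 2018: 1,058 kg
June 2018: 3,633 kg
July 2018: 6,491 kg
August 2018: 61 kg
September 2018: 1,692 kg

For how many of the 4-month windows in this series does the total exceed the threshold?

January 2018–April 2018: 78 kg + 2,760 kg + 69 kg + 99 kg = 3,006 kg (under)
February 2018–May 2018: 2,760 kg + 69 kg + 99 kg + 1,058 kg = 3,986 kg (under)
March 2018–June 2018: 69 kg + 99 kg + 1,058 kg + 3,633 kg = 4,859 kg (under)
April 2018–July 2018: 99 kg + 1,058 kg + 3,633 kg + 6,491 kg = 11,281 kg (under)
May 2018–August 2018: 1,058 kg + 3,633 kg + 6,491 kg + 61 kg = 11,243 kg (under)
June 2018–September 2018: 3,633 kg + 6,491 kg + 61 kg + 1,692 kg = 11,877 kg (over)
1 window exceeds the threshold.

1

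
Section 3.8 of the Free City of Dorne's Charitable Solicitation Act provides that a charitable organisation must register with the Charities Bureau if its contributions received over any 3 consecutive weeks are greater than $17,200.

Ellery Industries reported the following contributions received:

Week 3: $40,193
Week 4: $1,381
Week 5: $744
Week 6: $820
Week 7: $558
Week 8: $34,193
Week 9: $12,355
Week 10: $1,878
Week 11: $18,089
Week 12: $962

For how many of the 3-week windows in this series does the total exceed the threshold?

6

Week 3–Week 5: $40,193 + $1,381 + $744 = $42,318 (over)
Week 4–Week 6: $1,381 + $744 + $820 = $2,945 (under)
Week 5–Week 7: $744 + $820 + $558 = $2,122 (under)
Week 6–Week 8: $820 + $558 + $34,193 = $35,571 (over)
Week 7–Week 9: $558 + $34,193 + $12,355 = $47,106 (over)
Week 8–Week 10: $34,193 + $12,355 + $1,878 = $48,426 (over)
Week 9–Week 11: $12,355 + $1,878 + $18,089 = $32,322 (over)
Week 10–Week 12: $1,878 + $18,089 + $962 = $20,929 (over)
6 windows exceed the threshold.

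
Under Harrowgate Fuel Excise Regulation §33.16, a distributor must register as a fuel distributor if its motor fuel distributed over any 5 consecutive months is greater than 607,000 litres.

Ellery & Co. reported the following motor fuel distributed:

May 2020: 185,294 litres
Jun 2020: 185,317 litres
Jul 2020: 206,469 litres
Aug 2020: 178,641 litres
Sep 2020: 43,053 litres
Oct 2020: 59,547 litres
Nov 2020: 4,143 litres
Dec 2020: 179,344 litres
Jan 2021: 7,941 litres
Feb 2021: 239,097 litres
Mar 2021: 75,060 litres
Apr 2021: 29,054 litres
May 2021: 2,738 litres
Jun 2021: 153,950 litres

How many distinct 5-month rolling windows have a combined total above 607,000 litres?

2

May 2020–Sep 2020: 185,294 litres + 185,317 litres + 206,469 litres + 178,641 litres + 43,053 litres = 798,774 litres (over)
Jun 2020–Oct 2020: 185,317 litres + 206,469 litres + 178,641 litres + 43,053 litres + 59,547 litres = 673,027 litres (over)
Jul 2020–Nov 2020: 206,469 litres + 178,641 litres + 43,053 litres + 59,547 litres + 4,143 litres = 491,853 litres (under)
Aug 2020–Dec 2020: 178,641 litres + 43,053 litres + 59,547 litres + 4,143 litres + 179,344 litres = 464,728 litres (under)
Sep 2020–Jan 2021: 43,053 litres + 59,547 litres + 4,143 litres + 179,344 litres + 7,941 litres = 294,028 litres (under)
Oct 2020–Feb 2021: 59,547 litres + 4,143 litres + 179,344 litres + 7,941 litres + 239,097 litres = 490,072 litres (under)
Nov 2020–Mar 2021: 4,143 litres + 179,344 litres + 7,941 litres + 239,097 litres + 75,060 litres = 505,585 litres (under)
Dec 2020–Apr 2021: 179,344 litres + 7,941 litres + 239,097 litres + 75,060 litres + 29,054 litres = 530,496 litres (under)
Jan 2021–May 2021: 7,941 litres + 239,097 litres + 75,060 litres + 29,054 litres + 2,738 litres = 353,890 litres (under)
Feb 2021–Jun 2021: 239,097 litres + 75,060 litres + 29,054 litres + 2,738 litres + 153,950 litres = 499,899 litres (under)
2 windows exceed the threshold.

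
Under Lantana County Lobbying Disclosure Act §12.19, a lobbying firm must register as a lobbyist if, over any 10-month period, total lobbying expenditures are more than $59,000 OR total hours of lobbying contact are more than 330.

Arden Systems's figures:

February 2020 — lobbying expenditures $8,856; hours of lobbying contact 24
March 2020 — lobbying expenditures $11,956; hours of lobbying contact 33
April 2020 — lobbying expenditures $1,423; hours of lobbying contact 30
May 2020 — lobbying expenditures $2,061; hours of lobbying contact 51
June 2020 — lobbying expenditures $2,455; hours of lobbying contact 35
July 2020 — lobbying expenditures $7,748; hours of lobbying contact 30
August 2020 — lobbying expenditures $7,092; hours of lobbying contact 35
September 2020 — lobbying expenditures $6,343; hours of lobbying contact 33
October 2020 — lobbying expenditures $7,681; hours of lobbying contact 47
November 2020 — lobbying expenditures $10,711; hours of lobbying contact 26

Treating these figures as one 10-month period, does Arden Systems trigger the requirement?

Yes

Total lobbying expenditures: $8,856 + $11,956 + $1,423 + $2,061 + $2,455 + $7,748 + $7,092 + $6,343 + $7,681 + $10,711 = $66,326 (> $59,000).
Total hours of lobbying contact: 24 + 33 + 30 + 51 + 35 + 30 + 35 + 33 + 47 + 26 = 344 (> 330).
The test is 'or': at least one threshold is exceeded.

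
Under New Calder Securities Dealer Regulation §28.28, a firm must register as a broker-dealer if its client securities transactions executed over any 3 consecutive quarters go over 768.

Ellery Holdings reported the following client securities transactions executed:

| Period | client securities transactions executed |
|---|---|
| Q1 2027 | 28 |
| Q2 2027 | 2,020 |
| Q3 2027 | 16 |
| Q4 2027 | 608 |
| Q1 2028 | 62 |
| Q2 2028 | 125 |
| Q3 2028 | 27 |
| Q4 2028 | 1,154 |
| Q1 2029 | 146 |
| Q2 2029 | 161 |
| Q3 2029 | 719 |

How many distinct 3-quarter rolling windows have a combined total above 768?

Q1 2027–Q3 2027: 28 + 2,020 + 16 = 2,064 (over)
Q2 2027–Q4 2027: 2,020 + 16 + 608 = 2,644 (over)
Q3 2027–Q1 2028: 16 + 608 + 62 = 686 (under)
Q4 2027–Q2 2028: 608 + 62 + 125 = 795 (over)
Q1 2028–Q3 2028: 62 + 125 + 27 = 214 (under)
Q2 2028–Q4 2028: 125 + 27 + 1,154 = 1,306 (over)
Q3 2028–Q1 2029: 27 + 1,154 + 146 = 1,327 (over)
Q4 2028–Q2 2029: 1,154 + 146 + 161 = 1,461 (over)
Q1 2029–Q3 2029: 146 + 161 + 719 = 1,026 (over)
7 windows exceed the threshold.

7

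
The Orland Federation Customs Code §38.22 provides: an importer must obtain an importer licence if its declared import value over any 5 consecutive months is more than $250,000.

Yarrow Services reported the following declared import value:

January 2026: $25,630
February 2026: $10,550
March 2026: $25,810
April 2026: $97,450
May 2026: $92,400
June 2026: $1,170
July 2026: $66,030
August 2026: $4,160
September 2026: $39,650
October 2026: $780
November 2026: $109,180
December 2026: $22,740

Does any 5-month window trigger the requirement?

Yes

January 2026–May 2026: $25,630 + $10,550 + $25,810 + $97,450 + $92,400 = $251,840 (over)
February 2026–June 2026: $10,550 + $25,810 + $97,450 + $92,400 + $1,170 = $227,380 (under)
March 2026–July 2026: $25,810 + $97,450 + $92,400 + $1,170 + $66,030 = $282,860 (over)
April 2026–August 2026: $97,450 + $92,400 + $1,170 + $66,030 + $4,160 = $261,210 (over)
May 2026–September 2026: $92,400 + $1,170 + $66,030 + $4,160 + $39,650 = $203,410 (under)
June 2026–October 2026: $1,170 + $66,030 + $4,160 + $39,650 + $780 = $111,790 (under)
July 2026–November 2026: $66,030 + $4,160 + $39,650 + $780 + $109,180 = $219,800 (under)
August 2026–December 2026: $4,160 + $39,650 + $780 + $109,180 + $22,740 = $176,510 (under)
At least one window exceeds $250,000.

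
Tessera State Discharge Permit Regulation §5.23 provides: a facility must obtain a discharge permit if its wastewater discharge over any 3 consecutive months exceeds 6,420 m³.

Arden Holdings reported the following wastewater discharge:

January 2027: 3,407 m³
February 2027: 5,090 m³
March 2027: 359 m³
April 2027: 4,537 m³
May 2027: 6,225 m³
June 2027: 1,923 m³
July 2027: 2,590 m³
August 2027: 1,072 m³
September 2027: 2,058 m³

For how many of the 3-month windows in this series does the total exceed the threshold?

January 2027–March 2027: 3,407 m³ + 5,090 m³ + 359 m³ = 8,856 m³ (over)
February 2027–April 2027: 5,090 m³ + 359 m³ + 4,537 m³ = 9,986 m³ (over)
March 2027–May 2027: 359 m³ + 4,537 m³ + 6,225 m³ = 11,121 m³ (over)
April 2027–June 2027: 4,537 m³ + 6,225 m³ + 1,923 m³ = 12,685 m³ (over)
May 2027–July 2027: 6,225 m³ + 1,923 m³ + 2,590 m³ = 10,738 m³ (over)
June 2027–August 2027: 1,923 m³ + 2,590 m³ + 1,072 m³ = 5,585 m³ (under)
July 2027–September 2027: 2,590 m³ + 1,072 m³ + 2,058 m³ = 5,720 m³ (under)
5 windows exceed the threshold.

5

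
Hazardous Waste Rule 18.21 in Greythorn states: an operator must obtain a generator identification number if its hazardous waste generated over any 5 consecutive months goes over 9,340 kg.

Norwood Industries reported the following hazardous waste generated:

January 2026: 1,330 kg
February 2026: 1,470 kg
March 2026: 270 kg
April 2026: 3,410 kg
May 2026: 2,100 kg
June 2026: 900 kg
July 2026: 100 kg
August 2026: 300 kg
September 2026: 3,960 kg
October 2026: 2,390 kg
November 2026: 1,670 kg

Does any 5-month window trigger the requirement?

No

January 2026–May 2026: 1,330 kg + 1,470 kg + 270 kg + 3,410 kg + 2,100 kg = 8,580 kg (under)
February 2026–June 2026: 1,470 kg + 270 kg + 3,410 kg + 2,100 kg + 900 kg = 8,150 kg (under)
March 2026–July 2026: 270 kg + 3,410 kg + 2,100 kg + 900 kg + 100 kg = 6,780 kg (under)
April 2026–August 2026: 3,410 kg + 2,100 kg + 900 kg + 100 kg + 300 kg = 6,810 kg (under)
May 2026–September 2026: 2,100 kg + 900 kg + 100 kg + 300 kg + 3,960 kg = 7,360 kg (under)
June 2026–October 2026: 900 kg + 100 kg + 300 kg + 3,960 kg + 2,390 kg = 7,650 kg (under)
July 2026–November 2026: 100 kg + 300 kg + 3,960 kg + 2,390 kg + 1,670 kg = 8,420 kg (under)
No window exceeds 9,340 kg.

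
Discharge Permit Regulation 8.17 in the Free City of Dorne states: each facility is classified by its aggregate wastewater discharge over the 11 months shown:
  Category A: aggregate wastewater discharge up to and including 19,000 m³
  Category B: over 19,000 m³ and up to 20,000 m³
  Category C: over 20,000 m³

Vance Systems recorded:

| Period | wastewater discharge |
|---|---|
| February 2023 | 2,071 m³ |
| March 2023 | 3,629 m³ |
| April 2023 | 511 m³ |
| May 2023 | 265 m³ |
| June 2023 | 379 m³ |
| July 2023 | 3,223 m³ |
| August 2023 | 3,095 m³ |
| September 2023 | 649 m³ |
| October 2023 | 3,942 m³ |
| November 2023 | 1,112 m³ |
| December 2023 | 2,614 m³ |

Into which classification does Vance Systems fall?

Category C

Aggregate wastewater discharge: 2,071 m³ + 3,629 m³ + 511 m³ + 265 m³ + 379 m³ + 3,223 m³ + 3,095 m³ + 649 m³ + 3,942 m³ + 1,112 m³ + 2,614 m³ = 21,490 m³.
21,490 m³ > 20,000 m³, so Category C applies.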